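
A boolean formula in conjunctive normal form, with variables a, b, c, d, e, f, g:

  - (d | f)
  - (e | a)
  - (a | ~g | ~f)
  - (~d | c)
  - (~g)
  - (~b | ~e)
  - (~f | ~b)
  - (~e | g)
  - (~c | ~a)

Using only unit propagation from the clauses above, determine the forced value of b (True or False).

False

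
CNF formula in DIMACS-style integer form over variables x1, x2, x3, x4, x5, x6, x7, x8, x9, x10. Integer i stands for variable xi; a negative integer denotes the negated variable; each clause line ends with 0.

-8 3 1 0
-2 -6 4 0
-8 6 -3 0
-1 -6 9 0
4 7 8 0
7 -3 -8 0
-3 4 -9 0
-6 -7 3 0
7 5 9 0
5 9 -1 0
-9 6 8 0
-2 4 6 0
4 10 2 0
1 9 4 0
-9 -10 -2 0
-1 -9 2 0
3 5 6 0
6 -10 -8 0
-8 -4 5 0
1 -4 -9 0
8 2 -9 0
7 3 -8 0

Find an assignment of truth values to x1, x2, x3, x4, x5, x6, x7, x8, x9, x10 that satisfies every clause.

x1 = F, x2 = T, x3 = T, x4 = T, x5 = F, x6 = F, x7 = T, x8 = F, x9 = F, x10 = T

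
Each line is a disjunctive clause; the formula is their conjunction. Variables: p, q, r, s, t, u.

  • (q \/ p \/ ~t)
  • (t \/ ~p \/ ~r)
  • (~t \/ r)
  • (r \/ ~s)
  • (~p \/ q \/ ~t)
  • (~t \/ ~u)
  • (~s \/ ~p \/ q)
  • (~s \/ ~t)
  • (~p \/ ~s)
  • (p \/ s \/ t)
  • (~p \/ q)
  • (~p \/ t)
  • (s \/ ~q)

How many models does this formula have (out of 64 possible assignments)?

4

The models are:
  p=F q=F r=T s=T t=F u=F
  p=F q=F r=T s=T t=F u=T
  p=F q=T r=T s=T t=F u=F
  p=F q=T r=T s=T t=F u=T
That's 4 in total.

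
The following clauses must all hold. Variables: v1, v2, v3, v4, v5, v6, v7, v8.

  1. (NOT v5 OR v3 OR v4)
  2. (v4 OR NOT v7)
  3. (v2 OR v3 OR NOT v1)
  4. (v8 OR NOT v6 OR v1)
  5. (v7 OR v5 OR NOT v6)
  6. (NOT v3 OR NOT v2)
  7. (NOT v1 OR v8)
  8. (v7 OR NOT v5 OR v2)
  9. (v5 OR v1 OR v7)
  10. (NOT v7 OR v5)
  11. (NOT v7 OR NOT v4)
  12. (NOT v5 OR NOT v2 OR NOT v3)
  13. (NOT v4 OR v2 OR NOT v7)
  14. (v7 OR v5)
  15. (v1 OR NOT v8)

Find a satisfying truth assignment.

v1 = False  v2 = True  v3 = False  v4 = True  v5 = True  v6 = False  v7 = False  v8 = False

Pure literal: v6 appears only negated; assign v6 = False.
Set v1 = False and propagate.
  then v8 is forced to False.
Try v2 = True.
  then v3 is forced to False.
Try v4 = True.
  then v7 is forced to False.
  then v5 is forced to True.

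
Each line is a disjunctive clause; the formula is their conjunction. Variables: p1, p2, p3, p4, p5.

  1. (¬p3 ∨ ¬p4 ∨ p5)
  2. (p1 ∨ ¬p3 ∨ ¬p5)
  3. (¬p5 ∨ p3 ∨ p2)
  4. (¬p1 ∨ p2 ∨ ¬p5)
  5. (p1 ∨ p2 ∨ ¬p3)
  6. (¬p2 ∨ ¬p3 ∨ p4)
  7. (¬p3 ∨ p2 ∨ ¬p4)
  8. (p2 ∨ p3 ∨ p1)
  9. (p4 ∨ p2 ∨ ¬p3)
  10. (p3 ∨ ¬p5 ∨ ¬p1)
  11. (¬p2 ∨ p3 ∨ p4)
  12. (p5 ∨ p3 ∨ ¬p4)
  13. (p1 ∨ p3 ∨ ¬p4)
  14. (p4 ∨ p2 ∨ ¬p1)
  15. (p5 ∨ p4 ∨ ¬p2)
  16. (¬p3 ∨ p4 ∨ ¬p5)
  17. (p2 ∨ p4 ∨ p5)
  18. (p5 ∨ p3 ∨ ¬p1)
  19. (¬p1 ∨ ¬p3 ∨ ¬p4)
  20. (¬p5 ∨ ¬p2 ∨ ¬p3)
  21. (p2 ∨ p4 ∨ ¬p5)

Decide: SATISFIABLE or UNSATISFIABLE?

UNSATISFIABLE

p3 = True:
  p2 = True:
    propagation gives p4=True, p5=True; an empty clause results — contradiction.
  p2 = False:
    propagation gives p1=True, p5=False, p4=False; an empty clause results — contradiction.
p3 = False:
  p2 = True:
    propagation gives p4=True, p5=True, p1=False; an empty clause results — contradiction.
  p2 = False:
    propagation gives p5=False, p1=True; an empty clause results — contradiction.
Every branch closes, so no satisfying assignment exists.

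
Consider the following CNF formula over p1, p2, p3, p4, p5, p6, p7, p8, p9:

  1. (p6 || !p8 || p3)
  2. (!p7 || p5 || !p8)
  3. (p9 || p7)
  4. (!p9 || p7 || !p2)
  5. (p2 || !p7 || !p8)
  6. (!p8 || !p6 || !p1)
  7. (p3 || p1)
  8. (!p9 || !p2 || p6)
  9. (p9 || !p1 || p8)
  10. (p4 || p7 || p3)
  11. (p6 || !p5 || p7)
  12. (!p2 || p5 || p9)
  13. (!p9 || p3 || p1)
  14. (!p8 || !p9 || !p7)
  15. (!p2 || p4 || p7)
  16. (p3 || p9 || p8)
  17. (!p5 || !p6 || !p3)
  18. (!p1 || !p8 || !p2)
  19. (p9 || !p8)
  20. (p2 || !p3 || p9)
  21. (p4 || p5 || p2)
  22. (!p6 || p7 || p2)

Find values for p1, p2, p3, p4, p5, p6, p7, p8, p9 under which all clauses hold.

p1=F, p2=F, p3=T, p4=T, p5=F, p6=T, p7=T, p8=F, p9=T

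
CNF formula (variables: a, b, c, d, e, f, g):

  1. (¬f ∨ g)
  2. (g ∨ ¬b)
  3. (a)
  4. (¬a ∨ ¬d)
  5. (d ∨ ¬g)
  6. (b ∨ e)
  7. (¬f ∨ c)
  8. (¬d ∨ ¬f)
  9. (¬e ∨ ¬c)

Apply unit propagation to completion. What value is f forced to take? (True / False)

Unit clause (a) sets a = True.
In (¬a ∨ ¬d), ¬a is now false; ¬d must hold, so d = False.
From (¬g ∨ d) and d = False: g = False.
From (g ∨ ¬f) and g = False: f = False.

False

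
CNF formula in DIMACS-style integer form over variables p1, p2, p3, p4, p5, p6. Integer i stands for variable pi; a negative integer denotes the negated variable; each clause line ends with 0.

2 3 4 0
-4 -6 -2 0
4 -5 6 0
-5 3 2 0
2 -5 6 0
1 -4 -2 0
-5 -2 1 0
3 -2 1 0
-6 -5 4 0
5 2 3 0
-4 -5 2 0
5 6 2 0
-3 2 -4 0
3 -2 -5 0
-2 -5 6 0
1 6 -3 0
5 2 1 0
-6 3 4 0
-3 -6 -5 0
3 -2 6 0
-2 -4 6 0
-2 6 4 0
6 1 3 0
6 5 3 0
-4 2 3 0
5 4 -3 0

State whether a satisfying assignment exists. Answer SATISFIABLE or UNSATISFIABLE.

UNSATISFIABLE

p2 = True:
  p6 = True:
    propagation gives p4=False, p5=False, p3=True; an empty clause results — contradiction.
  p6 = False:
    propagation gives p5=False, p3=True, p1=True, p4=False; an empty clause results — contradiction.
p2 = False:
  p3 = True:
    propagation gives p4=False, p5=True, p6=True; an empty clause results — contradiction.
  p3 = False:
    propagation gives p4=True; an empty clause results — contradiction.
Every branch closes, so no satisfying assignment exists.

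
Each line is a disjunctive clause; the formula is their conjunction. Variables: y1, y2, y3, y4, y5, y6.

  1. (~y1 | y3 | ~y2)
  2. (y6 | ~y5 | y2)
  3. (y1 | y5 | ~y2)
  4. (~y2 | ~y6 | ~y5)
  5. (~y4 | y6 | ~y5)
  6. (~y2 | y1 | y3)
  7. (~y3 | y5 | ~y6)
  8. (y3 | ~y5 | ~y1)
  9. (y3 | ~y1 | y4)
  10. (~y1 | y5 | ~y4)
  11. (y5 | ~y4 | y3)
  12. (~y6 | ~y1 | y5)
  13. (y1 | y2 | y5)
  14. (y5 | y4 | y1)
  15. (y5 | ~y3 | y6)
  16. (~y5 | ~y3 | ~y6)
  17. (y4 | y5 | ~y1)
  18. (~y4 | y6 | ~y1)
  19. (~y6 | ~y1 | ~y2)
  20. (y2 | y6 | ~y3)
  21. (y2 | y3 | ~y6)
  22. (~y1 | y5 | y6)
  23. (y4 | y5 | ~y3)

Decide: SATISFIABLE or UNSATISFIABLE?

Set y1 = True and propagate.
The remaining clauses are satisfied by y2 = True, y3 = True, y4 = False, y5 = True, y6 = False.
Every clause has at least one true literal under this assignment.
So y1 = T  y2 = T  y3 = T  y4 = F  y5 = T  y6 = F is a satisfying assignment.

SATISFIABLE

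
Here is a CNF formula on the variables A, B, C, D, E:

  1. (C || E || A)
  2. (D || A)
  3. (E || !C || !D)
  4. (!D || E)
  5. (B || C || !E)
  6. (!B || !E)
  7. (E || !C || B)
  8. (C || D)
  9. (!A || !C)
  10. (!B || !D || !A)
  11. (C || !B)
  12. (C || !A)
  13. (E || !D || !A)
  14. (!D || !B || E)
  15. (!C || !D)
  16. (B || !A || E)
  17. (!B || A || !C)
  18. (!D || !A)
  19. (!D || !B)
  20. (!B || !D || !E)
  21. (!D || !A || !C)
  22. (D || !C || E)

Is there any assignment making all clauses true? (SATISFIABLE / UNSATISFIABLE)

D = True:
  propagation gives E=True, B=False, C=True; an empty clause results — contradiction.
D = False:
  propagation gives A=True, C=True; an empty clause results — contradiction.
Every branch closes, so no satisfying assignment exists.

UNSATISFIABLE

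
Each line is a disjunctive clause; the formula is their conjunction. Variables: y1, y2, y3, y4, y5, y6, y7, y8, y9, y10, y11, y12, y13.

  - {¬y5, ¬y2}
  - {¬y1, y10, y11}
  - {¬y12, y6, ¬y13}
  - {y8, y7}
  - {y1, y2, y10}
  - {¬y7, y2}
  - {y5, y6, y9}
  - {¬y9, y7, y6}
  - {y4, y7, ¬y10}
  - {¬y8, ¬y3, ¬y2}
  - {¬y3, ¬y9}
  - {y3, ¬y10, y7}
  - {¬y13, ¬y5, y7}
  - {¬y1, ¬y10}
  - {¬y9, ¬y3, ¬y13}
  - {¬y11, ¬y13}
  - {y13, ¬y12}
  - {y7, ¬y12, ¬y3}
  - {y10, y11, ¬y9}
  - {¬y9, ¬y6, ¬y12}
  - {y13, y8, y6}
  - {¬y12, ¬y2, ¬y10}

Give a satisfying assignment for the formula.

y1=F  y2=T  y3=F  y4=T  y5=F  y6=T  y7=F  y8=T  y9=F  y10=F  y11=F  y12=T  y13=T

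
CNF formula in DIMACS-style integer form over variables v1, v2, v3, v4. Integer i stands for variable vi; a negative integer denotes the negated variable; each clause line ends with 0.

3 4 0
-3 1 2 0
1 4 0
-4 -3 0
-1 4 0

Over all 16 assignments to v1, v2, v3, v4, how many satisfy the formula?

Satisfying assignments:
  v1=F v2=F v3=F v4=T
  v1=F v2=T v3=F v4=T
  v1=T v2=F v3=F v4=T
  v1=T v2=T v3=F v4=T
Count: 4.

4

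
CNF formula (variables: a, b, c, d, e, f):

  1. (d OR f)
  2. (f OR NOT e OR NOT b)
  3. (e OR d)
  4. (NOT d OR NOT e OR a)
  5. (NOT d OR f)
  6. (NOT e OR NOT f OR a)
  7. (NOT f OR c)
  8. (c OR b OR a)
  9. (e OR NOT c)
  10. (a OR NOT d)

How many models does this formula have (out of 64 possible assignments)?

The models are:
  a=T b=F c=T d=F e=T f=T
  a=T b=F c=T d=T e=T f=T
  a=T b=T c=T d=F e=T f=T
  a=T b=T c=T d=T e=T f=T
That's 4 in total.

4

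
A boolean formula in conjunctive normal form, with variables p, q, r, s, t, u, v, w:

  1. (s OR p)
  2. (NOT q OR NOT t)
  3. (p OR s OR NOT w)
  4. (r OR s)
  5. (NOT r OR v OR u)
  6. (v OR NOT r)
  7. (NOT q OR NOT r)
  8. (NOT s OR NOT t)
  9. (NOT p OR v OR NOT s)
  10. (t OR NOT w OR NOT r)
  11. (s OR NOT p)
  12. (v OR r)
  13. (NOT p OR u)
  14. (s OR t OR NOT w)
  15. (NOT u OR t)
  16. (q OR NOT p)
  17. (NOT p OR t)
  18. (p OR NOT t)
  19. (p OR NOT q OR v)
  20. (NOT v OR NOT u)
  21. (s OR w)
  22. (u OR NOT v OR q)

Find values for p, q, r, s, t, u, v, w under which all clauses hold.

p = F  q = T  r = F  s = T  t = F  u = F  v = T  w = T

Check each clause:
  1. (s OR p) — s is true.
  2. (NOT q OR NOT t) — NOT t is true.
  3. (s OR p OR NOT w) — s is true.
  4. (s OR r) — s is true.
  5. (v OR u OR NOT r) — NOT r is true.
  6. (NOT r OR v) — NOT r is true.
  7. (NOT q OR NOT r) — NOT r is true.
  8. (NOT s OR NOT t) — NOT t is true.
  9. (NOT p OR NOT s OR v) — NOT p is true.
  10. (t OR NOT w OR NOT r) — NOT r is true.
  11. (s OR NOT p) — s is true.
  12. (r OR v) — v is true.
  13. (u OR NOT p) — NOT p is true.
  14. (NOT w OR t OR s) — s is true.
  15. (t OR NOT u) — NOT u is true.
  16. (NOT p OR q) — q is true.
  17. (t OR NOT p) — NOT p is true.
  18. (p OR NOT t) — NOT t is true.
  19. (p OR v OR NOT q) — v is true.
  20. (NOT u OR NOT v) — NOT u is true.
  21. (s OR w) — w is true.
  22. (q OR NOT v OR u) — q is true.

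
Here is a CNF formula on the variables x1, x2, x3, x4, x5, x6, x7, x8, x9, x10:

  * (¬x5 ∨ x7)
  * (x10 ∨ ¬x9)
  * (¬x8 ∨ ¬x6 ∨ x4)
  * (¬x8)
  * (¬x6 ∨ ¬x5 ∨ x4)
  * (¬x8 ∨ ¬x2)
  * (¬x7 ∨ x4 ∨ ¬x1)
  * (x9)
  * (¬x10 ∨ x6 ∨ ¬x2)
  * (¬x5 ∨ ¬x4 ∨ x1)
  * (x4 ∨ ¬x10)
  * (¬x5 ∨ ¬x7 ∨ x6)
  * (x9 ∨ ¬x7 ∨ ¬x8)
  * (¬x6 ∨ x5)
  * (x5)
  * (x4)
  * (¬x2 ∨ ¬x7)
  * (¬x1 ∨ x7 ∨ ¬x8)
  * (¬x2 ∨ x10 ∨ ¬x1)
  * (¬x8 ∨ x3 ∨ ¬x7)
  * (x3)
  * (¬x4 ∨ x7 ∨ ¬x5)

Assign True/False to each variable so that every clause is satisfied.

x1=True, x2=False, x3=True, x4=True, x5=True, x6=True, x7=True, x8=False, x9=True, x10=True

Check each clause:
  1. (x7 ∨ ¬x5) — x7 is true.
  2. (¬x9 ∨ x10) — x10 is true.
  3. (¬x6 ∨ ¬x8 ∨ x4) — ¬x8 is true.
  4. (¬x8) — ¬x8 is true.
  5. (x4 ∨ ¬x6 ∨ ¬x5) — x4 is true.
  6. (¬x2 ∨ ¬x8) — ¬x8 is true.
  7. (x4 ∨ ¬x7 ∨ ¬x1) — x4 is true.
  8. (x9) — x9 is true.
  9. (¬x2 ∨ x6 ∨ ¬x10) — ¬x2 is true.
  10. (¬x4 ∨ ¬x5 ∨ x1) — x1 is true.
  11. (¬x10 ∨ x4) — x4 is true.
  12. (¬x5 ∨ x6 ∨ ¬x7) — x6 is true.
  13. (x9 ∨ ¬x7 ∨ ¬x8) — ¬x8 is true.
  14. (x5 ∨ ¬x6) — x5 is true.
  15. (x5) — x5 is true.
  16. (x4) — x4 is true.
  17. (¬x7 ∨ ¬x2) — ¬x2 is true.
  18. (x7 ∨ ¬x1 ∨ ¬x8) — ¬x8 is true.
  19. (¬x1 ∨ ¬x2 ∨ x10) — x10 is true.
  20. (x3 ∨ ¬x7 ∨ ¬x8) — ¬x8 is true.
  21. (x3) — x3 is true.
  22. (x7 ∨ ¬x4 ∨ ¬x5) — x7 is true.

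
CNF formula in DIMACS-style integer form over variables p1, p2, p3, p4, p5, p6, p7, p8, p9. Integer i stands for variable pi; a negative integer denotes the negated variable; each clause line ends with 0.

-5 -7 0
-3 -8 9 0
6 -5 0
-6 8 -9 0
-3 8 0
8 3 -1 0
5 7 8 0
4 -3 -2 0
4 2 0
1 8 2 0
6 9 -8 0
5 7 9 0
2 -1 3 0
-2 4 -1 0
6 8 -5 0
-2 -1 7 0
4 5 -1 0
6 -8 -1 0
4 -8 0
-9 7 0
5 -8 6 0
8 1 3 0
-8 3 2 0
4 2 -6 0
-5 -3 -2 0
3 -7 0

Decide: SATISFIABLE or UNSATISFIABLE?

SATISFIABLE

Pure literal: p4 appears only positively; assign p4 = True.
Try p1 = False.
Set p2 = True and propagate.
Branch on p3: take p3 = False.
  then p8 is forced to True.
  then p7 is forced to False.
  then p9 is forced to False.
  then p6 is forced to True.
  then p5 is forced to True.
Every clause has at least one true literal under this assignment.
So p1 = F, p2 = T, p3 = F, p4 = T, p5 = T, p6 = T, p7 = F, p8 = T, p9 = F is a satisfying assignment.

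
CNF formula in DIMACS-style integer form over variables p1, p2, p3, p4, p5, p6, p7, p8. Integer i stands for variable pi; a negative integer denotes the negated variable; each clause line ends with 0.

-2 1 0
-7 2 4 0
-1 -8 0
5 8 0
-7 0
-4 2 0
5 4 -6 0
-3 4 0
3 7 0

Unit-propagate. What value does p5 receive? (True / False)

(NOT p7) stands alone — p7 = False.
(p3 OR p7) with p7 = False leaves only p3, so p3 = True.
(p4 OR NOT p3) with p3 = True leaves only p4, so p4 = True.
From (p2 OR NOT p4) and p4 = True: p2 = True.
In (NOT p2 OR p1), NOT p2 is now false; p1 must hold, so p1 = True.
In (NOT p8 OR NOT p1), NOT p1 is now false; NOT p8 must hold, so p8 = False.
(p5 OR p8) with p8 = False leaves only p5, so p5 = True.

True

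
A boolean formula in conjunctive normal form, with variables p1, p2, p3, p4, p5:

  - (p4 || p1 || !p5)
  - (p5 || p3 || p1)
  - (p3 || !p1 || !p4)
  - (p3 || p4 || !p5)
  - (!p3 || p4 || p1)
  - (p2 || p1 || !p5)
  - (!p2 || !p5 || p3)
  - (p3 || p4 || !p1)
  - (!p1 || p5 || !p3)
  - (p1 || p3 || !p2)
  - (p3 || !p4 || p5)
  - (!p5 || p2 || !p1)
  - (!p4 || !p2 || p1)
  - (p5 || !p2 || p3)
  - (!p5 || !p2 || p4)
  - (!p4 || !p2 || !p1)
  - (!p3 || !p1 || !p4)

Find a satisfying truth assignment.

p1 = False  p2 = False  p3 = True  p4 = True  p5 = False

Set p1 = False and propagate.
For the remaining variables, p2 = False, p3 = True, p4 = True, p5 = False works.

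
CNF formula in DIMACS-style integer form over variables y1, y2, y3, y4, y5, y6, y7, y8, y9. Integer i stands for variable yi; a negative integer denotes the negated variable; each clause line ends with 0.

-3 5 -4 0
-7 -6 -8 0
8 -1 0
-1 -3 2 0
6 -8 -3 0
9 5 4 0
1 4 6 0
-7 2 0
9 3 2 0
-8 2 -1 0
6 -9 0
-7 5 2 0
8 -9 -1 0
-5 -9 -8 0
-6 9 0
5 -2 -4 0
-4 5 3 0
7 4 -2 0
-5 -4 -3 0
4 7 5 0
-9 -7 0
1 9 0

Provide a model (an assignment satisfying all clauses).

y1=0, y2=1, y3=0, y4=1, y5=1, y6=1, y7=0, y8=0, y9=1

Branch on y1: take y1 = False.
  then y9 is forced to True.
  then y6 is forced to True.
  then y7 is forced to False.
Branch on y2: take y2 = True.
  then y4 is forced to True.
  then y5 is forced to True.
  then y8 is forced to False.
  then y3 is forced to False.
Every clause has at least one true literal under this assignment.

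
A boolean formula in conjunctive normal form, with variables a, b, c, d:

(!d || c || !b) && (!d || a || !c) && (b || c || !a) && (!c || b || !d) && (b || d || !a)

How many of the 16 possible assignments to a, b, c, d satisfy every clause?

Satisfying assignments:
  a=F b=F c=F d=F
  a=F b=F c=F d=T
  a=F b=F c=T d=F
  a=F b=T c=F d=F
  a=F b=T c=T d=F
  a=T b=T c=F d=F
  a=T b=T c=T d=F
  a=T b=T c=T d=T
Count: 8.

8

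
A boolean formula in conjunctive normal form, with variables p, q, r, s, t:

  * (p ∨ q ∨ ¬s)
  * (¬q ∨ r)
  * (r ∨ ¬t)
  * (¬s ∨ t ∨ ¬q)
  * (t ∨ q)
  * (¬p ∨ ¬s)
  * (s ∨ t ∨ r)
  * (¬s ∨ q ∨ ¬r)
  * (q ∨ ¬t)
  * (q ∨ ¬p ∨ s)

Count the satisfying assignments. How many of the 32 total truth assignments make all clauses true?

5

Satisfying assignments:
  p=0 q=1 r=1 s=0 t=0
  p=0 q=1 r=1 s=0 t=1
  p=0 q=1 r=1 s=1 t=1
  p=1 q=1 r=1 s=0 t=0
  p=1 q=1 r=1 s=0 t=1
Count: 5.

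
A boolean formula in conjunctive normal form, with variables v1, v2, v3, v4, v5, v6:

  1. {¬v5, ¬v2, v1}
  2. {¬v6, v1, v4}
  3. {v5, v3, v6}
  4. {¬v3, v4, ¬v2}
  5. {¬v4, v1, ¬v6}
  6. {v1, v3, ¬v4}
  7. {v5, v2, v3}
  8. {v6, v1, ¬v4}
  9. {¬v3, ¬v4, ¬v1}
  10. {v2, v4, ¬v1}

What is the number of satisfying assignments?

Case analysis on v1 and v4:
  v1=T, v4=T: 5 of the 16 assignments to (v2,v3,v5,v6) work.
  v1=T, v4=F: remaining (v2,v3,v5,v6) ∈ {(T,F,F,T); (T,F,T,F); (T,F,T,T)} — 3.
  v1=F, v4=T: a clause becomes empty — 0.
  v1=F, v4=F: remaining (v2,v3,v5,v6) ∈ {(F,F,T,F); (F,T,F,F); (F,T,T,F)} — 3.
Total: 5 + 3 + 0 + 3 = 11.

11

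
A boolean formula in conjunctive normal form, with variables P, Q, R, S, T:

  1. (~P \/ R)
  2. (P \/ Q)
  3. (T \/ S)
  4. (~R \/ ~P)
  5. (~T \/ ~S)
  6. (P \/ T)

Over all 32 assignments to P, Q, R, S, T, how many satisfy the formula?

2

Satisfying assignments:
  P=0 Q=1 R=0 S=0 T=1
  P=0 Q=1 R=1 S=0 T=1
Count: 2.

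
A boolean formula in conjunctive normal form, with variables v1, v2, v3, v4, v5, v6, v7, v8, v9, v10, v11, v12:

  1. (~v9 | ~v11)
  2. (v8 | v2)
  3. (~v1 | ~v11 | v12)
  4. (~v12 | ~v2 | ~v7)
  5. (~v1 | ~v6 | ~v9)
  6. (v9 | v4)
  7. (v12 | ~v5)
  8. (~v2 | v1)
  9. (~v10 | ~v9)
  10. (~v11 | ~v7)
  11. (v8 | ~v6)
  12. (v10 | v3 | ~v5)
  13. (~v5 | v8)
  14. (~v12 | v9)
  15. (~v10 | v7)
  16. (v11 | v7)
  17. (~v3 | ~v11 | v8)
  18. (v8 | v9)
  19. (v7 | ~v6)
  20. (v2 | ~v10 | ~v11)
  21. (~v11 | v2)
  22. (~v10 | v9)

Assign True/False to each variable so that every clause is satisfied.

v4 occurs only positively in the remaining clauses — set v4 = True.
v5 occurs only negated in the remaining clauses — set v5 = False.
Try v1 = True.
Try v2 = False.
  then v8 is forced to True.
  then v11 is forced to False.
  then v7 is forced to True.
For the remaining variables, v3 = False, v6 = True, v9 = False, v10 = False, v12 = False works.
Every clause has at least one true literal under this assignment.
Check each clause:
  1. (~v11 | ~v9) — ~v11 is true.
  2. (v8 | v2) — v8 is true.
  3. (~v1 | ~v11 | v12) — ~v11 is true.
  4. (~v2 | ~v12 | ~v7) — ~v12 is true.
  5. (~v6 | ~v1 | ~v9) — ~v9 is true.
  6. (v9 | v4) — v4 is true.
  7. (~v5 | v12) — ~v5 is true.
  8. (v1 | ~v2) — v1 is true.
  9. (~v9 | ~v10) — ~v10 is true.
  10. (~v7 | ~v11) — ~v11 is true.
  11. (v8 | ~v6) — v8 is true.
  12. (~v5 | v3 | v10) — ~v5 is true.
  13. (~v5 | v8) — v8 is true.
  14. (v9 | ~v12) — ~v12 is true.
  15. (~v10 | v7) — ~v10 is true.
  16. (v11 | v7) — v7 is true.
  17. (~v3 | v8 | ~v11) — v8 is true.
  18. (v8 | v9) — v8 is true.
  19. (v7 | ~v6) — v7 is true.
  20. (~v10 | v2 | ~v11) — ~v11 is true.
  21. (v2 | ~v11) — ~v11 is true.
  22. (v9 | ~v10) — ~v10 is true.

v1 = 1, v2 = 0, v3 = 0, v4 = 1, v5 = 0, v6 = 1, v7 = 1, v8 = 1, v9 = 0, v10 = 0, v11 = 0, v12 = 0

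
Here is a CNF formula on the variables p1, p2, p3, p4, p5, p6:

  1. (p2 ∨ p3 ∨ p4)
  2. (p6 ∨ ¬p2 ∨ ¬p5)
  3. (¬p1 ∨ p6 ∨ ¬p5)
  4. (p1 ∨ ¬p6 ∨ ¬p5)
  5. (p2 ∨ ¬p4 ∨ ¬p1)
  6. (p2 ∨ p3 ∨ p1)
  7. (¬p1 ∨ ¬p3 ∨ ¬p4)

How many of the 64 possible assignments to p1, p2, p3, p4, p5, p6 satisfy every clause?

Split on p1, then p2.
  p1=1, p2=1: 9 of the 16 assignments to (p3,p4,p5,p6) work.
  p1=1, p2=0: remaining (p3,p4,p5,p6) ∈ {(1,0,0,0); (1,0,0,1); (1,0,1,1)} — 3.
  p1=0, p2=1: forces p5=0; p3, p4, p6 free → 2^3 = 8.
  p1=0, p2=0: p4 free; 3 ways for (p3,p5,p6) × 2^1 = 6.
Total: 9 + 3 + 8 + 6 = 26.

26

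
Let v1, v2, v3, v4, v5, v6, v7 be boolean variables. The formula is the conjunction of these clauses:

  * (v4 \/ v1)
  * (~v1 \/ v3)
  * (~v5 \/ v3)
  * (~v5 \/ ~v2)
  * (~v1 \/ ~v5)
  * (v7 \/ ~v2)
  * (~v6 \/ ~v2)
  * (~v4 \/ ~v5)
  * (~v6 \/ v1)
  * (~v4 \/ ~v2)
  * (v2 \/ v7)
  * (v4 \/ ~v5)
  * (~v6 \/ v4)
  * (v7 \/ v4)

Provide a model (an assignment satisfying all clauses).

v1 = False, v2 = False, v3 = False, v4 = True, v5 = False, v6 = False, v7 = True

Check each clause:
  1. (v1 \/ v4) — v4 is true.
  2. (v3 \/ ~v1) — ~v1 is true.
  3. (v3 \/ ~v5) — ~v5 is true.
  4. (~v5 \/ ~v2) — ~v5 is true.
  5. (~v1 \/ ~v5) — ~v5 is true.
  6. (~v2 \/ v7) — ~v2 is true.
  7. (~v6 \/ ~v2) — ~v6 is true.
  8. (~v4 \/ ~v5) — ~v5 is true.
  9. (~v6 \/ v1) — ~v6 is true.
  10. (~v2 \/ ~v4) — ~v2 is true.
  11. (v7 \/ v2) — v7 is true.
  12. (v4 \/ ~v5) — ~v5 is true.
  13. (v4 \/ ~v6) — ~v6 is true.
  14. (v7 \/ v4) — v4 is true.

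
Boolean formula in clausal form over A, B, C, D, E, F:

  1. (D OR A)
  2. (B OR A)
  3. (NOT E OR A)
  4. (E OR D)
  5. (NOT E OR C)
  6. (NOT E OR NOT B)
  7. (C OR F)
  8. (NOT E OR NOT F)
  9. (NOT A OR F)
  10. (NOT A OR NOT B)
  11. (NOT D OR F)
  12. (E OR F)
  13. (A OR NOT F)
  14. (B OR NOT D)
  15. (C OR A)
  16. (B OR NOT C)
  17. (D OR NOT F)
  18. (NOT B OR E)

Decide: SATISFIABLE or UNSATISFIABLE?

UNSATISFIABLE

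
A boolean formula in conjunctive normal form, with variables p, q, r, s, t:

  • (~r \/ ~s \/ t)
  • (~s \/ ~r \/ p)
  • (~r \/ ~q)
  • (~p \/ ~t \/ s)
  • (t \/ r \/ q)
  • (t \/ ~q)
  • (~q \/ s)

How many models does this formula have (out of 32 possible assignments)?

9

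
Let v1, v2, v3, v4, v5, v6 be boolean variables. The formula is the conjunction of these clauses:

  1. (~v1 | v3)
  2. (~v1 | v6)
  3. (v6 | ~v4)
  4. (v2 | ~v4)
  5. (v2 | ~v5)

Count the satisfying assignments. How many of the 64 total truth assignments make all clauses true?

21

Case analysis on v1 and v2:
  v1=1, v2=1: remaining (v3,v4,v5,v6) ∈ {(1,0,0,1); (1,0,1,1); (1,1,0,1); (1,1,1,1)} — 4.
  v1=1, v2=0: remaining (v3,v4,v5,v6) ∈ {(1,0,0,1)} — 1.
  v1=0, v2=1: v3, v5 free; 3 ways for (v4,v6) × 2^2 = 12.
  v1=0, v2=0: remaining (v3,v4,v5,v6) ∈ {(0,0,0,0); (0,0,0,1); (1,0,0,0); (1,0,0,1)} — 4.
Total: 4 + 1 + 12 + 4 = 21.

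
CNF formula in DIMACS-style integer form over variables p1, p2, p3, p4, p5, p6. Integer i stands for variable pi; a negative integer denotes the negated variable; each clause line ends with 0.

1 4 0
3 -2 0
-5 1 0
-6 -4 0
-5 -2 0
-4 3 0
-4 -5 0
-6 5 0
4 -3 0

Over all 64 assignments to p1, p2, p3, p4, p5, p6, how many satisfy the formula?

7

Satisfying assignments:
  p1=0 p2=0 p3=1 p4=1 p5=0 p6=0
  p1=0 p2=1 p3=1 p4=1 p5=0 p6=0
  p1=1 p2=0 p3=0 p4=0 p5=0 p6=0
  p1=1 p2=0 p3=0 p4=0 p5=1 p6=0
  p1=1 p2=0 p3=0 p4=0 p5=1 p6=1
  p1=1 p2=0 p3=1 p4=1 p5=0 p6=0
  p1=1 p2=1 p3=1 p4=1 p5=0 p6=0
That's 7 in total.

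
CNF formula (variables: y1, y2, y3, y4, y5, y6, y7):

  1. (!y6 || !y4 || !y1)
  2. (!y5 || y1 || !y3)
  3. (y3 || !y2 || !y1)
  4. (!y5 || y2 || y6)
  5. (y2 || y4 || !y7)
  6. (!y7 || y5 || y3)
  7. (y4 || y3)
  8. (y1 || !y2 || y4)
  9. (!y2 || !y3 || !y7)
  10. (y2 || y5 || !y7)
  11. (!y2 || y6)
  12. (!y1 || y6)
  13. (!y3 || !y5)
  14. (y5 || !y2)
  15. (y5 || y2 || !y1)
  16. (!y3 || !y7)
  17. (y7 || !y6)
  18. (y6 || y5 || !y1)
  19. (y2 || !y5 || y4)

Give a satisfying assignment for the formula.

y1=False, y2=False, y3=True, y4=True, y5=False, y6=False, y7=False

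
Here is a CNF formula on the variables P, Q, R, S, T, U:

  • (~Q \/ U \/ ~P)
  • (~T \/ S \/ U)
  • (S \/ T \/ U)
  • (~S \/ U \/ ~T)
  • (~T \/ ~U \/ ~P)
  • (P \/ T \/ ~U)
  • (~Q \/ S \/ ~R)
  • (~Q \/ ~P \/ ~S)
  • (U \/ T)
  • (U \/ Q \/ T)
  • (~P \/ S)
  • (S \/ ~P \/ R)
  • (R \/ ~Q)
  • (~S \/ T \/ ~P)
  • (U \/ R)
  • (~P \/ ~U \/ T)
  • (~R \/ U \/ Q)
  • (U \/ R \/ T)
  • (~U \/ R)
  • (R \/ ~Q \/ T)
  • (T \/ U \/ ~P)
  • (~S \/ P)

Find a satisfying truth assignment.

P = F, Q = F, R = T, S = F, T = T, U = T

Check each clause:
  1. (~P \/ ~Q \/ U) — ~Q is true.
  2. (U \/ ~T \/ S) — U is true.
  3. (T \/ S \/ U) — T is true.
  4. (~T \/ U \/ ~S) — ~S is true.
  5. (~T \/ ~P \/ ~U) — ~P is true.
  6. (~U \/ P \/ T) — T is true.
  7. (~Q \/ ~R \/ S) — ~Q is true.
  8. (~P \/ ~Q \/ ~S) — ~S is true.
  9. (T \/ U) — T is true.
  10. (Q \/ T \/ U) — T is true.
  11. (S \/ ~P) — ~P is true.
  12. (R \/ ~P \/ S) — R is true.
  13. (R \/ ~Q) — R is true.
  14. (~P \/ ~S \/ T) — ~S is true.
  15. (U \/ R) — R is true.
  16. (~U \/ ~P \/ T) — T is true.
  17. (Q \/ ~R \/ U) — U is true.
  18. (U \/ R \/ T) — R is true.
  19. (~U \/ R) — R is true.
  20. (T \/ ~Q \/ R) — R is true.
  21. (T \/ U \/ ~P) — T is true.
  22. (~S \/ P) — ~S is true.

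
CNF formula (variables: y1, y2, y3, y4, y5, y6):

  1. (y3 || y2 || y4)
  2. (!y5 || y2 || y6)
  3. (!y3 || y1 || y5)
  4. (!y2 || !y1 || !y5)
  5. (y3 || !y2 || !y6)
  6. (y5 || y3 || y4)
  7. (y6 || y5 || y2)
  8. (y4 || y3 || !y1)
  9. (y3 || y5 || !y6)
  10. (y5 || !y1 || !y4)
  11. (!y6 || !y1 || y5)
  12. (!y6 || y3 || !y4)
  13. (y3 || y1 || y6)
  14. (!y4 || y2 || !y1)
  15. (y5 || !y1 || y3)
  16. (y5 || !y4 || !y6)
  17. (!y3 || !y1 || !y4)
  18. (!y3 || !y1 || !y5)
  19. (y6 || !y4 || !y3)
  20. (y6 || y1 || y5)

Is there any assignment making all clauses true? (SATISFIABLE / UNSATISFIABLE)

SATISFIABLE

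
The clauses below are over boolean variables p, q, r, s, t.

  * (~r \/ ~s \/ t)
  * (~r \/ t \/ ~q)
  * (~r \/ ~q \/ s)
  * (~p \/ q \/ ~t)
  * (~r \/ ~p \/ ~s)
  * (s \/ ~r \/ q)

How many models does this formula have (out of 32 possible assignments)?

16

Split on r, then q.
  r=T, q=T: remaining (p,s,t) ∈ {(F,T,T)} — 1.
  r=T, q=F: remaining (p,s,t) ∈ {(F,T,T)} — 1.
  r=F, q=T: p, s, t free → 2^3 = 8.
  r=F, q=F: s free; 3 ways for (p,t) × 2^1 = 6.
Total: 1 + 1 + 8 + 6 = 16.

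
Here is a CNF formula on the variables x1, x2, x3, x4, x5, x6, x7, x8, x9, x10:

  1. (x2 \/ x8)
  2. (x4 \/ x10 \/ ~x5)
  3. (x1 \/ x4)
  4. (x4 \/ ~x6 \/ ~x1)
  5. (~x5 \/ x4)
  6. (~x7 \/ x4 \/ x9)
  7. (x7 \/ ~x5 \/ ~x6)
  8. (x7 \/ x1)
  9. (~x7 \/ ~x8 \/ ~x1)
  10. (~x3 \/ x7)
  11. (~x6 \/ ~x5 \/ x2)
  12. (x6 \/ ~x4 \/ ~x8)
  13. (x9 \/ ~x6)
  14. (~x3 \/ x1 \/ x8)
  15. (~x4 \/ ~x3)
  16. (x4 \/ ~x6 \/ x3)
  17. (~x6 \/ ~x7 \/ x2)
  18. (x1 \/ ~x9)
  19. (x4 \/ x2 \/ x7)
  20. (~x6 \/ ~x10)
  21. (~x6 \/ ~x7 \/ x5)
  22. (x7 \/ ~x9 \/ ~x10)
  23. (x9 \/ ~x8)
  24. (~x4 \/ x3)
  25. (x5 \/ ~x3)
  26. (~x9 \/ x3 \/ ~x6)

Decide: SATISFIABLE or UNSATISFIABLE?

SATISFIABLE

x2 occurs only positively in the remaining clauses — set x2 = True.
Branch on x1: take x1 = True.
Set x3 = False and propagate.
  then x4 is forced to False.
  then x6 is forced to False.
  then x5 is forced to False.
The remaining clauses are satisfied by x7 = False, x8 = True, x9 = True, x10 = False.
Every clause has at least one true literal under this assignment.
So x1 = 1, x2 = 1, x3 = 0, x4 = 0, x5 = 0, x6 = 0, x7 = 0, x8 = 1, x9 = 1, x10 = 0 is a satisfying assignment.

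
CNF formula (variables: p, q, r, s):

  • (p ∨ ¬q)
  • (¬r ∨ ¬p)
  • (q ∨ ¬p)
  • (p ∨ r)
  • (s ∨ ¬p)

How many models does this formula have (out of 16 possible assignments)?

Satisfying assignments:
  p=0 q=0 r=1 s=0
  p=0 q=0 r=1 s=1
  p=1 q=1 r=0 s=1
That's 3 in total.

3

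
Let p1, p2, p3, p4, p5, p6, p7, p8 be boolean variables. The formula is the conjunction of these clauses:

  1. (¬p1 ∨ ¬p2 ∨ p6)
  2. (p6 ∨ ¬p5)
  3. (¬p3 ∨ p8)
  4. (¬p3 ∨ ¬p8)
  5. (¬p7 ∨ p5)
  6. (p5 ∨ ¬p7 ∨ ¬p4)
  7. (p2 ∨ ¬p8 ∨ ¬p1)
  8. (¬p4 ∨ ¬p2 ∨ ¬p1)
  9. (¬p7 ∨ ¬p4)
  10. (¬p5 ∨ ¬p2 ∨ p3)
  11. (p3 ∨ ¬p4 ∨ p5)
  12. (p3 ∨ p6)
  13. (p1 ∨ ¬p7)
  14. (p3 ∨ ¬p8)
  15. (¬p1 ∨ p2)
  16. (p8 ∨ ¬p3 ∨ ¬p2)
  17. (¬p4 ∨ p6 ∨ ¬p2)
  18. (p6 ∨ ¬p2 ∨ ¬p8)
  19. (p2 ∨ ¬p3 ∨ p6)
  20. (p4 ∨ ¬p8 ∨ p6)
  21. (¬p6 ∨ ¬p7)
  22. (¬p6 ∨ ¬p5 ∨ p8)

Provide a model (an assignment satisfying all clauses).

p1=T  p2=T  p3=F  p4=F  p5=F  p6=T  p7=F  p8=F

Check each clause:
  1. (p6 ∨ ¬p1 ∨ ¬p2) — p6 is true.
  2. (p6 ∨ ¬p5) — ¬p5 is true.
  3. (¬p3 ∨ p8) — ¬p3 is true.
  4. (¬p8 ∨ ¬p3) — ¬p8 is true.
  5. (p5 ∨ ¬p7) — ¬p7 is true.
  6. (¬p7 ∨ ¬p4 ∨ p5) — ¬p7 is true.
  7. (¬p8 ∨ p2 ∨ ¬p1) — ¬p8 is true.
  8. (¬p4 ∨ ¬p1 ∨ ¬p2) — ¬p4 is true.
  9. (¬p7 ∨ ¬p4) — ¬p7 is true.
  10. (¬p2 ∨ p3 ∨ ¬p5) — ¬p5 is true.
  11. (p5 ∨ ¬p4 ∨ p3) — ¬p4 is true.
  12. (p3 ∨ p6) — p6 is true.
  13. (¬p7 ∨ p1) — ¬p7 is true.
  14. (¬p8 ∨ p3) — ¬p8 is true.
  15. (¬p1 ∨ p2) — p2 is true.
  16. (¬p3 ∨ p8 ∨ ¬p2) — ¬p3 is true.
  17. (p6 ∨ ¬p2 ∨ ¬p4) — ¬p4 is true.
  18. (p6 ∨ ¬p2 ∨ ¬p8) — ¬p8 is true.
  19. (¬p3 ∨ p2 ∨ p6) — p2 is true.
  20. (p6 ∨ p4 ∨ ¬p8) — ¬p8 is true.
  21. (¬p6 ∨ ¬p7) — ¬p7 is true.
  22. (¬p6 ∨ p8 ∨ ¬p5) — ¬p5 is true.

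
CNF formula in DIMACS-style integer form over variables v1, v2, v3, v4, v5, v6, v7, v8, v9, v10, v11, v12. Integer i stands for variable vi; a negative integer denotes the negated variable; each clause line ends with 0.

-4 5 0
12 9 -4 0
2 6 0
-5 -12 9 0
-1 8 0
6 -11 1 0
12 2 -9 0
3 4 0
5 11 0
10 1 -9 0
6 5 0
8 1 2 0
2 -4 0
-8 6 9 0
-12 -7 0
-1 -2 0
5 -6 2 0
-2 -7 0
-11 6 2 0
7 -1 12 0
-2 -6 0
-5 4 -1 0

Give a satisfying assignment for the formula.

v1 = 0, v2 = 0, v3 = 1, v4 = 0, v5 = 1, v6 = 1, v7 = 1, v8 = 1, v9 = 0, v10 = 0, v11 = 1, v12 = 0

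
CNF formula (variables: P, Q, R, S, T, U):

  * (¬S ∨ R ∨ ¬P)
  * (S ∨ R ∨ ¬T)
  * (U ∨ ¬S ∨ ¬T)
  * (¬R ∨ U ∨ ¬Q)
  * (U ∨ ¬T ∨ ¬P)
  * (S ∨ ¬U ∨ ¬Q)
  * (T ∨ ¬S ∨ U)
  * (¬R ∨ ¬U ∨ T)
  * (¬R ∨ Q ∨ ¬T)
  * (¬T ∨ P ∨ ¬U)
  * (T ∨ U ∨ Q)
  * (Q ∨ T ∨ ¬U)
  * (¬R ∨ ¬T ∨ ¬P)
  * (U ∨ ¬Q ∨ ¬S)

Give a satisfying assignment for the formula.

P=True, Q=True, R=False, S=False, T=False, U=False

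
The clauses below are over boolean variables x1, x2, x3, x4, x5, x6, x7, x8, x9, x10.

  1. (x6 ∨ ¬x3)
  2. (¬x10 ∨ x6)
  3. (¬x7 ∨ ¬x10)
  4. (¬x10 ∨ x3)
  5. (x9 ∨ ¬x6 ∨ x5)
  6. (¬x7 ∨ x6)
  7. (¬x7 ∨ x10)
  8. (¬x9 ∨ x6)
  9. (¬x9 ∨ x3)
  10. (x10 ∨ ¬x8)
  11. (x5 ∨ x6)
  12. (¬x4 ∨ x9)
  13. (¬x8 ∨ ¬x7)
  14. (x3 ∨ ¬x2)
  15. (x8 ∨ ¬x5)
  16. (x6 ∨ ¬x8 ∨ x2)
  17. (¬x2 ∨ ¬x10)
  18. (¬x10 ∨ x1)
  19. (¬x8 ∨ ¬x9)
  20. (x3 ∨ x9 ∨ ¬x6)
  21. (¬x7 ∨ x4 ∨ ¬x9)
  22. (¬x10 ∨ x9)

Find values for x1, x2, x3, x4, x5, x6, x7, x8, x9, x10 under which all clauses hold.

x1 = F, x2 = F, x3 = T, x4 = F, x5 = F, x6 = T, x7 = F, x8 = F, x9 = T, x10 = F

Check each clause:
  1. (¬x3 ∨ x6) — x6 is true.
  2. (¬x10 ∨ x6) — x6 is true.
  3. (¬x7 ∨ ¬x10) — ¬x7 is true.
  4. (x3 ∨ ¬x10) — x3 is true.
  5. (x9 ∨ x5 ∨ ¬x6) — x9 is true.
  6. (x6 ∨ ¬x7) — ¬x7 is true.
  7. (x10 ∨ ¬x7) — ¬x7 is true.
  8. (x6 ∨ ¬x9) — x6 is true.
  9. (x3 ∨ ¬x9) — x3 is true.
  10. (x10 ∨ ¬x8) — ¬x8 is true.
  11. (x6 ∨ x5) — x6 is true.
  12. (¬x4 ∨ x9) — x9 is true.
  13. (¬x7 ∨ ¬x8) — ¬x8 is true.
  14. (¬x2 ∨ x3) — x3 is true.
  15. (¬x5 ∨ x8) — ¬x5 is true.
  16. (x6 ∨ ¬x8 ∨ x2) — ¬x8 is true.
  17. (¬x10 ∨ ¬x2) — ¬x10 is true.
  18. (x1 ∨ ¬x10) — ¬x10 is true.
  19. (¬x8 ∨ ¬x9) — ¬x8 is true.
  20. (x9 ∨ ¬x6 ∨ x3) — x9 is true.
  21. (¬x9 ∨ x4 ∨ ¬x7) — ¬x7 is true.
  22. (x9 ∨ ¬x10) — x9 is true.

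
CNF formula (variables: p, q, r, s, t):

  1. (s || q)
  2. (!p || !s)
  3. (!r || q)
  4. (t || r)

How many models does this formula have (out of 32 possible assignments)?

10

Split on q, then r.
  q=T, r=T: t free; 3 ways for (p,s) × 2^1 = 6.
  q=T, r=F: remaining (p,s,t) ∈ {(F,F,T); (F,T,T); (T,F,T)} — 3.
  q=F, r=T: a clause becomes empty — 0.
  q=F, r=F: remaining (p,s,t) ∈ {(F,T,T)} — 1.
Total: 6 + 3 + 0 + 1 = 10.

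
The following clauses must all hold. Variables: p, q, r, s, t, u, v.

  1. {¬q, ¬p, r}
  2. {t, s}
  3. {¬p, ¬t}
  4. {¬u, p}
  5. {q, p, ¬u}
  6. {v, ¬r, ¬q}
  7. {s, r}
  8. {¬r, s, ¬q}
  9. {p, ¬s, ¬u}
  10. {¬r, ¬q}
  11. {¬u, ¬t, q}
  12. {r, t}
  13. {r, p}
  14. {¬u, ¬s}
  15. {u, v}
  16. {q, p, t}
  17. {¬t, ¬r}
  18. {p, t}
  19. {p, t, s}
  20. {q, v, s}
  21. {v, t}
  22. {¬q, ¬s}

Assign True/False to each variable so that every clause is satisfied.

p=1  q=0  r=1  s=1  t=0  u=0  v=1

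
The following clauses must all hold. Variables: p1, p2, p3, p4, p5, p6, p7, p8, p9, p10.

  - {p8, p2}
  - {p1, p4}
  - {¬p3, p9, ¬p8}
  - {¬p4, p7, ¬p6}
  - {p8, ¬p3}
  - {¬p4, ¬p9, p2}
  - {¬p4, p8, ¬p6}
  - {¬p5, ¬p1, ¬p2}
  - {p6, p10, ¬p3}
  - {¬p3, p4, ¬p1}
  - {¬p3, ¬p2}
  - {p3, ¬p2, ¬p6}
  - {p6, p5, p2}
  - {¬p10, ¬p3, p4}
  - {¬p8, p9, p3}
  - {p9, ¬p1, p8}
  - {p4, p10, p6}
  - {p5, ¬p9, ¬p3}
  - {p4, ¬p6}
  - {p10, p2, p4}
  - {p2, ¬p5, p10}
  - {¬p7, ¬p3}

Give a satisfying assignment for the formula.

p1 = True, p2 = True, p3 = False, p4 = False, p5 = False, p6 = False, p7 = False, p8 = False, p9 = True, p10 = True

Branch on p1: take p1 = True.
Branch on p2: take p2 = True.
  then p5 is forced to False.
  then p3 is forced to False.
  then p6 is forced to False.
For the remaining variables, p4 = False, p7 = False, p8 = False, p9 = True, p10 = True works.
Check each clause:
  1. {p2, p8} — p2 is true.
  2. {p4, p1} — p1 is true.
  3. {p9, ¬p3, ¬p8} — ¬p8 is true.
  4. {p7, ¬p4, ¬p6} — ¬p6 is true.
  5. {¬p3, p8} — ¬p3 is true.
  6. {¬p4, ¬p9, p2} — p2 is true.
  7. {¬p6, p8, ¬p4} — ¬p6 is true.
  8. {¬p5, ¬p1, ¬p2} — ¬p5 is true.
  9. {¬p3, p6, p10} — p10 is true.
  10. {¬p1, p4, ¬p3} — ¬p3 is true.
  11. {¬p2, ¬p3} — ¬p3 is true.
  12. {¬p2, ¬p6, p3} — ¬p6 is true.
  13. {p5, p2, p6} — p2 is true.
  14. {¬p10, ¬p3, p4} — ¬p3 is true.
  15. {p9, p3, ¬p8} — ¬p8 is true.
  16. {¬p1, p9, p8} — p9 is true.
  17. {p10, p4, p6} — p10 is true.
  18. {¬p9, ¬p3, p5} — ¬p3 is true.
  19. {p4, ¬p6} — ¬p6 is true.
  20. {p4, p2, p10} — p10 is true.
  21. {¬p5, p10, p2} — p2 is true.
  22. {¬p7, ¬p3} — ¬p7 is true.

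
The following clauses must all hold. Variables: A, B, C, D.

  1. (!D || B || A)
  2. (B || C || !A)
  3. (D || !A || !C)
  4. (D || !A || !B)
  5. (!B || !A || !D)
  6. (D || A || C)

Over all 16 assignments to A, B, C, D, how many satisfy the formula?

5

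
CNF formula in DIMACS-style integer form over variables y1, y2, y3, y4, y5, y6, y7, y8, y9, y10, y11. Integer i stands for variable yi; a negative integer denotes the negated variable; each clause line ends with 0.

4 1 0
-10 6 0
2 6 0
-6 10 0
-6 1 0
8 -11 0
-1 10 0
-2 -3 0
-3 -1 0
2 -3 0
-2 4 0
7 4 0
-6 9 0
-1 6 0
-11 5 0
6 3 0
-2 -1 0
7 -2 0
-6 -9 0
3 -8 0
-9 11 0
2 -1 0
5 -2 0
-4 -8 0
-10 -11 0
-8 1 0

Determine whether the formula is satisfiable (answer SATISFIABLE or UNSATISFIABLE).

UNSATISFIABLE

y1 = True:
  propagation gives y10=True, y6=True, y3=False, y9=True; an empty clause results — contradiction.
y1 = False:
  propagation gives y4=True, y6=False, y10=False, y2=True; an empty clause results — contradiction.
Every branch closes, so no satisfying assignment exists.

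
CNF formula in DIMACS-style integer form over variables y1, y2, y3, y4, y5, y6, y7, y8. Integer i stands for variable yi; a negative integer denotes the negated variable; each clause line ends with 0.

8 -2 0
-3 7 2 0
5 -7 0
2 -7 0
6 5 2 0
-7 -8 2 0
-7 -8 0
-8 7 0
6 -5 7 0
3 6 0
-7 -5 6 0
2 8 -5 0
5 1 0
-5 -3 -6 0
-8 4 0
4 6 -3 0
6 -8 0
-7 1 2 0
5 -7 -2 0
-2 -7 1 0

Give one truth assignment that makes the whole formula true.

y1=True  y2=False  y3=False  y4=False  y5=False  y6=True  y7=False  y8=False

Check each clause:
  1. (y8 \/ ~y2) — ~y2 is true.
  2. (y7 \/ ~y3 \/ y2) — ~y3 is true.
  3. (~y7 \/ y5) — ~y7 is true.
  4. (y2 \/ ~y7) — ~y7 is true.
  5. (y6 \/ y5 \/ y2) — y6 is true.
  6. (y2 \/ ~y8 \/ ~y7) — ~y8 is true.
  7. (~y8 \/ ~y7) — ~y8 is true.
  8. (~y8 \/ y7) — ~y8 is true.
  9. (y7 \/ ~y5 \/ y6) — ~y5 is true.
  10. (y3 \/ y6) — y6 is true.
  11. (y6 \/ ~y5 \/ ~y7) — ~y7 is true.
  12. (y2 \/ y8 \/ ~y5) — ~y5 is true.
  13. (y5 \/ y1) — y1 is true.
  14. (~y5 \/ ~y3 \/ ~y6) — ~y5 is true.
  15. (y4 \/ ~y8) — ~y8 is true.
  16. (~y3 \/ y4 \/ y6) — ~y3 is true.
  17. (~y8 \/ y6) — ~y8 is true.
  18. (y1 \/ ~y7 \/ y2) — ~y7 is true.
  19. (~y7 \/ y5 \/ ~y2) — ~y7 is true.
  20. (~y2 \/ ~y7 \/ y1) — y1 is true.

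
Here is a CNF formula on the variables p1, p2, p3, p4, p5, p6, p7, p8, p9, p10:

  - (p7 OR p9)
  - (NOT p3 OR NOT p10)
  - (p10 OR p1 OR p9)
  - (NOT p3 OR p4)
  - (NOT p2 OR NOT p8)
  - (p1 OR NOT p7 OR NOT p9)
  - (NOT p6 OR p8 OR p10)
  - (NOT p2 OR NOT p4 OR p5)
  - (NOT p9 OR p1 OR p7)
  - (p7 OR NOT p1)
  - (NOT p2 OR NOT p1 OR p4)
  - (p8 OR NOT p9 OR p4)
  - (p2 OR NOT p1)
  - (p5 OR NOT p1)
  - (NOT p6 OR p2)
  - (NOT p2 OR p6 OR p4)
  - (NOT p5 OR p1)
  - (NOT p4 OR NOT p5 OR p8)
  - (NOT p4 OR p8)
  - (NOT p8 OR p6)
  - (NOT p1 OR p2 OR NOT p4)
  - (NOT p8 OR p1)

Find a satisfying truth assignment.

p1=False, p2=False, p3=False, p4=False, p5=False, p6=False, p7=True, p8=False, p9=False, p10=True

Check each clause:
  1. (p7 OR p9) — p7 is true.
  2. (NOT p10 OR NOT p3) — NOT p3 is true.
  3. (p9 OR p10 OR p1) — p10 is true.
  4. (NOT p3 OR p4) — NOT p3 is true.
  5. (NOT p2 OR NOT p8) — NOT p8 is true.
  6. (NOT p7 OR NOT p9 OR p1) — NOT p9 is true.
  7. (p10 OR p8 OR NOT p6) — p10 is true.
  8. (NOT p4 OR NOT p2 OR p5) — NOT p4 is true.
  9. (p7 OR p1 OR NOT p9) — p7 is true.
  10. (p7 OR NOT p1) — NOT p1 is true.
  11. (NOT p1 OR p4 OR NOT p2) — NOT p2 is true.
  12. (NOT p9 OR p8 OR p4) — NOT p9 is true.
  13. (NOT p1 OR p2) — NOT p1 is true.
  14. (NOT p1 OR p5) — NOT p1 is true.
  15. (p2 OR NOT p6) — NOT p6 is true.
  16. (p4 OR NOT p2 OR p6) — NOT p2 is true.
  17. (p1 OR NOT p5) — NOT p5 is true.
  18. (p8 OR NOT p4 OR NOT p5) — NOT p5 is true.
  19. (p8 OR NOT p4) — NOT p4 is true.
  20. (p6 OR NOT p8) — NOT p8 is true.
  21. (NOT p1 OR p2 OR NOT p4) — NOT p4 is true.
  22. (p1 OR NOT p8) — NOT p8 is true.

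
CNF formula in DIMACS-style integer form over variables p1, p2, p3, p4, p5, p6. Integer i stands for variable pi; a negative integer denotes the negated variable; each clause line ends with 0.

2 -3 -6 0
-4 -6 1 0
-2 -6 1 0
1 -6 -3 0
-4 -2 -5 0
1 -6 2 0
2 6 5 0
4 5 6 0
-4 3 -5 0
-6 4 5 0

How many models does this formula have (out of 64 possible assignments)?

20

Split on p6, then p2.
  p6=T, p2=T: remaining (p1,p3,p4,p5) ∈ {(T,F,F,T); (T,F,T,F); (T,T,F,T); (T,T,T,F)} — 4.
  p6=T, p2=F: remaining (p1,p3,p4,p5) ∈ {(T,F,F,T); (T,F,T,F)} — 2.
  p6=F, p2=T: p1, p3 free; 2 ways for (p4,p5) × 2^2 = 8.
  p6=F, p2=F: p1 free; 3 ways for (p3,p4,p5) × 2^1 = 6.
Total: 4 + 2 + 8 + 6 = 20.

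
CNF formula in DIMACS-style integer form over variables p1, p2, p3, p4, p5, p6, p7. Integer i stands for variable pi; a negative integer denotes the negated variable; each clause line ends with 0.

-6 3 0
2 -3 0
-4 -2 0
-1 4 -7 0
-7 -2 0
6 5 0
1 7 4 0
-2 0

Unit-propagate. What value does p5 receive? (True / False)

True

Unit clause (~p2) sets p2 = False.
From (p2 \/ ~p3) and p2 = False: p3 = False.
(~p6 \/ p3): since p3 = False, the clause reduces to (~p6). p6 = False.
(p5 \/ p6): since p6 = False, the clause reduces to (p5). p5 = True.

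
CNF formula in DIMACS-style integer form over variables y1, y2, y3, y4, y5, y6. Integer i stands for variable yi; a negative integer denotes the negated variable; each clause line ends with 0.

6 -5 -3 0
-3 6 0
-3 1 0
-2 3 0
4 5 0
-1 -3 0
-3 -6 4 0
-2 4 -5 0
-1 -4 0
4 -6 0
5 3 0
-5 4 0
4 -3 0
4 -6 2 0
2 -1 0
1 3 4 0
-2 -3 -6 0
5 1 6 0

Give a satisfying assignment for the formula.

y1=False  y2=False  y3=False  y4=True  y5=True  y6=False

Check each clause:
  1. (y6 | ~y5 | ~y3) — ~y3 is true.
  2. (~y3 | y6) — ~y3 is true.
  3. (y1 | ~y3) — ~y3 is true.
  4. (y3 | ~y2) — ~y2 is true.
  5. (y4 | y5) — y4 is true.
  6. (~y1 | ~y3) — ~y3 is true.
  7. (~y6 | y4 | ~y3) — ~y6 is true.
  8. (~y5 | ~y2 | y4) — y4 is true.
  9. (~y1 | ~y4) — ~y1 is true.
  10. (y4 | ~y6) — ~y6 is true.
  11. (y3 | y5) — y5 is true.
  12. (~y5 | y4) — y4 is true.
  13. (~y3 | y4) — y4 is true.
  14. (~y6 | y2 | y4) — ~y6 is true.
  15. (y2 | ~y1) — ~y1 is true.
  16. (y4 | y3 | y1) — y4 is true.
  17. (~y2 | ~y6 | ~y3) — ~y6 is true.
  18. (y5 | y6 | y1) — y5 is true.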